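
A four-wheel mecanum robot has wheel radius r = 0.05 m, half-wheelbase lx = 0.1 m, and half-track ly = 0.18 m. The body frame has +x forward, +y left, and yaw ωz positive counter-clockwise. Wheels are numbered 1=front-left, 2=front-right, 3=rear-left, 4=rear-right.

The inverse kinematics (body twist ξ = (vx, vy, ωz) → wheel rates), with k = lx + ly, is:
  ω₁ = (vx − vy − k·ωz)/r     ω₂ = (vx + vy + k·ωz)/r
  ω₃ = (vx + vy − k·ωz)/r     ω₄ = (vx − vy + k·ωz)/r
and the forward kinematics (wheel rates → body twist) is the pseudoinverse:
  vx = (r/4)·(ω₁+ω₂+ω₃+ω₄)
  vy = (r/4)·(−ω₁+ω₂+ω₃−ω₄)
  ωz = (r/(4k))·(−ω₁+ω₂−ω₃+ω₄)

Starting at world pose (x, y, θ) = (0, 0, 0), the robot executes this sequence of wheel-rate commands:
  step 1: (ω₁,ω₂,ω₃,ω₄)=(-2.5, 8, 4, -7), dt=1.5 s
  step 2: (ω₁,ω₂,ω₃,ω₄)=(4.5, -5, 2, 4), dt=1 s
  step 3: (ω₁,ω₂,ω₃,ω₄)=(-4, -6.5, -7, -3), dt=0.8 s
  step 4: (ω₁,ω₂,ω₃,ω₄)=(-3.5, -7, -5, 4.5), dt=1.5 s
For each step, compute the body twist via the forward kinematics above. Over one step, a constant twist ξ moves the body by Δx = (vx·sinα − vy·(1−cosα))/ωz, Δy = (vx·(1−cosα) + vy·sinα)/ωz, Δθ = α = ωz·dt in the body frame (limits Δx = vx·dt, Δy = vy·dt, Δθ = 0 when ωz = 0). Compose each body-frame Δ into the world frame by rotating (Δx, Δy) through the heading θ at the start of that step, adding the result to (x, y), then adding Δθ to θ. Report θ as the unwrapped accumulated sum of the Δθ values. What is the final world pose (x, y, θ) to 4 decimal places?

step 1: ξ=(vx,vy,ωz)=(0.0312, 0.2688, -0.0223), dt=1.5 → body Δ=(0.0536, 0.4023, -0.0335) → world pose (0.0536, 0.4023, -0.0335)
step 2: ξ=(vx,vy,ωz)=(0.0688, -0.1437, -0.3348), dt=1.0 → body Δ=(0.0436, -0.1525, -0.3348) → world pose (0.0921, 0.2484, -0.3683)
step 3: ξ=(vx,vy,ωz)=(-0.2563, -0.0813, 0.0670), dt=0.8 → body Δ=(-0.2032, -0.0705, 0.0536) → world pose (-0.1228, 0.2558, -0.3147)
step 4: ξ=(vx,vy,ωz)=(-0.1375, -0.1625, 0.2679), dt=1.5 → body Δ=(-0.1524, -0.2781, 0.4018) → world pose (-0.3538, 0.0385, 0.0871)

(-0.3538, 0.0385, 0.0871)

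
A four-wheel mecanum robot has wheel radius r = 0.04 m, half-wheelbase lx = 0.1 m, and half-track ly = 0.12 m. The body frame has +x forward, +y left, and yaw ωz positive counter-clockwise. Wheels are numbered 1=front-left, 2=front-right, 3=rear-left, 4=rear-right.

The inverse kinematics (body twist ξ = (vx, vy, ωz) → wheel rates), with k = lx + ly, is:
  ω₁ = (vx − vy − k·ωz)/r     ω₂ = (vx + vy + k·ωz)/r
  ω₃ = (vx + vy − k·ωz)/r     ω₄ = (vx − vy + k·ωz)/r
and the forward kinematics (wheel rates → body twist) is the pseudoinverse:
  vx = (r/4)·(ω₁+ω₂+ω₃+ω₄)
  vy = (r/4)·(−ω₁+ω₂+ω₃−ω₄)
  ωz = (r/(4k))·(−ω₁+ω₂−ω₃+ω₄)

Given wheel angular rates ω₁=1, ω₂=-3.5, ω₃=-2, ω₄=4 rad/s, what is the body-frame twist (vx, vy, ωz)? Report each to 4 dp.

k = lx + ly = 0.1 + 0.12 = 0.2200
ω₁+ω₂+ω₃+ω₄ = -0.5000  →  vx = (0.04/4)·-0.5000 = -0.0050
−ω₁+ω₂+ω₃−ω₄ = -10.5000  →  vy = (0.04/4)·-10.5000 = -0.1050
−ω₁+ω₂−ω₃+ω₄ = 1.5000  →  ωz = (0.04/0.8800)·1.5000 = 0.0682

(-0.0050, -0.1050, 0.0682)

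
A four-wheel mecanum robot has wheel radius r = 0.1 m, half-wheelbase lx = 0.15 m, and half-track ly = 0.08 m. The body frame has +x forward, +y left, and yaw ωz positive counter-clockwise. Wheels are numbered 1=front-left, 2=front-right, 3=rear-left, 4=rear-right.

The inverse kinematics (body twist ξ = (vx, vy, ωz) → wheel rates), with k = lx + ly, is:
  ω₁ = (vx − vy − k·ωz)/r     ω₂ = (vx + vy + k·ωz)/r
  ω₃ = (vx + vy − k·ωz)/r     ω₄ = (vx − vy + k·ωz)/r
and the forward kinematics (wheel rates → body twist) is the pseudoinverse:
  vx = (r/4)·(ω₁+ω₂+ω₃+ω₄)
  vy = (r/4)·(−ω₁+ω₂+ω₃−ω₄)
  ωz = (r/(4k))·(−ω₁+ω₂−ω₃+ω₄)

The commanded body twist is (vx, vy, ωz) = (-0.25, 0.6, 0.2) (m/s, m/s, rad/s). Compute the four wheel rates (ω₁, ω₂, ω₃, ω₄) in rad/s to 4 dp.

(-8.9600, 3.9600, 3.0400, -8.0400)

k = lx + ly = 0.15 + 0.08 = 0.2300;  k·ωz = 0.2300·0.2 = 0.0460
ω₁ (FL) = (vx − vy − k·ωz)/r = -0.8960/0.1 = -8.9600
ω₂ (FR) = (vx + vy + k·ωz)/r = 0.3960/0.1 = 3.9600
ω₃ (RL) = (vx + vy − k·ωz)/r = 0.3040/0.1 = 3.0400
ω₄ (RR) = (vx − vy + k·ωz)/r = -0.8040/0.1 = -8.0400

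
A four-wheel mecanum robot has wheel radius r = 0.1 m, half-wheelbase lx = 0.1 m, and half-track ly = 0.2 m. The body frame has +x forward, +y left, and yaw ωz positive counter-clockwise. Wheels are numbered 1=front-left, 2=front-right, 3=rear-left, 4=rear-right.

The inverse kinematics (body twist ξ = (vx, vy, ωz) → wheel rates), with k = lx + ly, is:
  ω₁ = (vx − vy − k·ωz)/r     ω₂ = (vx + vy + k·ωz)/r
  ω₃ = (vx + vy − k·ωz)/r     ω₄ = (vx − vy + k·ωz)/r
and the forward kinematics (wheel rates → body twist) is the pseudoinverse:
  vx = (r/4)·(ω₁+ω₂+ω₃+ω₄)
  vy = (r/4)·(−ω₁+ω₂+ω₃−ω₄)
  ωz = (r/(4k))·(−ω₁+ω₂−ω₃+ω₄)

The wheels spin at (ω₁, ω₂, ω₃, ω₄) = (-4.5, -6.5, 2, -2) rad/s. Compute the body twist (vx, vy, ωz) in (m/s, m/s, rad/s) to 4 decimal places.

k = lx + ly = 0.1 + 0.2 = 0.3000
ω₁+ω₂+ω₃+ω₄ = -11.0000  →  vx = (0.1/4)·-11.0000 = -0.2750
−ω₁+ω₂+ω₃−ω₄ = 2.0000  →  vy = (0.1/4)·2.0000 = 0.0500
−ω₁+ω₂−ω₃+ω₄ = -6.0000  →  ωz = (0.1/1.2000)·-6.0000 = -0.5000

(-0.2750, 0.0500, -0.5000)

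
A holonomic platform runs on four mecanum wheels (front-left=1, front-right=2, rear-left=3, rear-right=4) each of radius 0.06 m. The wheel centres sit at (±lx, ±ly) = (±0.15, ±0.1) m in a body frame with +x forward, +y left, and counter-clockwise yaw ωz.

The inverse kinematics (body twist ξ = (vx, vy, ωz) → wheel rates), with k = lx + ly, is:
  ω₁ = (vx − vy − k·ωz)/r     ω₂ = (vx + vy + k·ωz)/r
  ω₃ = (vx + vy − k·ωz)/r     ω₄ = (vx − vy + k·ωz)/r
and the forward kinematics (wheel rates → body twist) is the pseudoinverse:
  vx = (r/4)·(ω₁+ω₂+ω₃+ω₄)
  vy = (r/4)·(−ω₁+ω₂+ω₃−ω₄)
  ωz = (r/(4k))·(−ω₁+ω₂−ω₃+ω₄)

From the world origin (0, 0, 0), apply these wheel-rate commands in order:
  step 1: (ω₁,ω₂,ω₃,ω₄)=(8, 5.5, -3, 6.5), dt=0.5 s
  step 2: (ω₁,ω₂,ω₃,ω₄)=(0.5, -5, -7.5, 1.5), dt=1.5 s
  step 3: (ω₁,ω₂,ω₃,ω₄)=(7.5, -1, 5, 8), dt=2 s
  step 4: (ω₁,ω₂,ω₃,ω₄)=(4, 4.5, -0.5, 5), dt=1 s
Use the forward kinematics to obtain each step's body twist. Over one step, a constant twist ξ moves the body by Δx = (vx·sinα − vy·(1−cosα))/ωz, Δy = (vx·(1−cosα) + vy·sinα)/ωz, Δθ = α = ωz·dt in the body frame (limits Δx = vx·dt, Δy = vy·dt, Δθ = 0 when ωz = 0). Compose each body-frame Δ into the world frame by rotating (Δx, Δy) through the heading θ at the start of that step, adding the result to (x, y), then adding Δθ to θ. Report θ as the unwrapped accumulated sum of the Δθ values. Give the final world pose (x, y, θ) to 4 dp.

(0.8595, -0.7506, 0.2250)

step 1: ξ=(vx,vy,ωz)=(0.2550, -0.1800, 0.4200), dt=0.5 → body Δ=(0.1360, -0.0760, 0.2100) → world pose (0.1360, -0.0760, 0.2100)
step 2: ξ=(vx,vy,ωz)=(-0.1575, -0.2175, 0.2100), dt=1.5 → body Δ=(-0.1814, -0.3578, 0.3150) → world pose (0.0331, -0.4637, 0.5250)
step 3: ξ=(vx,vy,ωz)=(0.2925, -0.1725, -0.3300), dt=2.0 → body Δ=(0.4337, -0.5066, -0.6600) → world pose (0.6623, -0.6848, -0.1350)
step 4: ξ=(vx,vy,ωz)=(0.1950, -0.0750, 0.3600), dt=1.0 → body Δ=(0.2042, -0.0387, 0.3600) → world pose (0.8595, -0.7506, 0.2250)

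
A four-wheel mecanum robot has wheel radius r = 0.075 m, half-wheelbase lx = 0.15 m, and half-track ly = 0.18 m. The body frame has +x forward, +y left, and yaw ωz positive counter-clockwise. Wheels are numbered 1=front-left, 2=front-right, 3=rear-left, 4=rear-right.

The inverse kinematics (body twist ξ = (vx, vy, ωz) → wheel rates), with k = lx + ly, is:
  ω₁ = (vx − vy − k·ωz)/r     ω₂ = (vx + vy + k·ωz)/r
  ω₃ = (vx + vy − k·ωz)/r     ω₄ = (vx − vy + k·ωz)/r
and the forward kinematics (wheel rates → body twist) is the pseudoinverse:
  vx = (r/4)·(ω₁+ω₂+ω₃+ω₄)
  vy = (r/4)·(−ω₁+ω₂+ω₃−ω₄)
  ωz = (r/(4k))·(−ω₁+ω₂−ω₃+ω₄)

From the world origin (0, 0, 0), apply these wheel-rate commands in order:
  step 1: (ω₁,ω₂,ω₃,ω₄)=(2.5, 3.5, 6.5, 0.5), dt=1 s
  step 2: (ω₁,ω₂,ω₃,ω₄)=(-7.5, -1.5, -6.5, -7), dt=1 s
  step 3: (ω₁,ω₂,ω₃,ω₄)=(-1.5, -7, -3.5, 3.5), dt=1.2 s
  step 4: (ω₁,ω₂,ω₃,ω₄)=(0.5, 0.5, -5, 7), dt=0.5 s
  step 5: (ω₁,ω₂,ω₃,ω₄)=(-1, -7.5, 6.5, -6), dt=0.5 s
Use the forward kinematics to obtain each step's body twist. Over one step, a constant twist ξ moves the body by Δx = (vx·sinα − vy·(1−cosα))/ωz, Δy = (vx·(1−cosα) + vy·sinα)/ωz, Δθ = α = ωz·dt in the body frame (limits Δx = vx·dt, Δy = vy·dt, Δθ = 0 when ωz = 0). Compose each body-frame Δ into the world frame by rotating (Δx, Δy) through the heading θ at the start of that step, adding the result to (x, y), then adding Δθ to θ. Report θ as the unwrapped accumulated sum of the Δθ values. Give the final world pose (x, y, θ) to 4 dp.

step 1: ξ=(vx,vy,ωz)=(0.2437, 0.1313, -0.2841), dt=1.0 → body Δ=(0.2590, 0.0951, -0.2841) → world pose (0.2590, 0.0951, -0.2841)
step 2: ξ=(vx,vy,ωz)=(-0.4219, 0.1219, 0.3125), dt=1.0 → body Δ=(-0.4339, 0.0545, 0.3125) → world pose (-0.1423, 0.2691, 0.0284)
step 3: ξ=(vx,vy,ωz)=(-0.1594, -0.2344, 0.0852), dt=1.2 → body Δ=(-0.1765, -0.2905, 0.1023) → world pose (-0.3105, -0.0264, 0.1307)
step 4: ξ=(vx,vy,ωz)=(0.0563, -0.2250, 0.6818), dt=0.5 → body Δ=(0.0466, -0.1056, 0.3409) → world pose (-0.2505, -0.1250, 0.4716)
step 5: ξ=(vx,vy,ωz)=(-0.1500, 0.1125, -1.0795), dt=0.5 → body Δ=(-0.0566, 0.0733, -0.5398) → world pose (-0.3343, -0.0854, -0.0682)

(-0.3343, -0.0854, -0.0682)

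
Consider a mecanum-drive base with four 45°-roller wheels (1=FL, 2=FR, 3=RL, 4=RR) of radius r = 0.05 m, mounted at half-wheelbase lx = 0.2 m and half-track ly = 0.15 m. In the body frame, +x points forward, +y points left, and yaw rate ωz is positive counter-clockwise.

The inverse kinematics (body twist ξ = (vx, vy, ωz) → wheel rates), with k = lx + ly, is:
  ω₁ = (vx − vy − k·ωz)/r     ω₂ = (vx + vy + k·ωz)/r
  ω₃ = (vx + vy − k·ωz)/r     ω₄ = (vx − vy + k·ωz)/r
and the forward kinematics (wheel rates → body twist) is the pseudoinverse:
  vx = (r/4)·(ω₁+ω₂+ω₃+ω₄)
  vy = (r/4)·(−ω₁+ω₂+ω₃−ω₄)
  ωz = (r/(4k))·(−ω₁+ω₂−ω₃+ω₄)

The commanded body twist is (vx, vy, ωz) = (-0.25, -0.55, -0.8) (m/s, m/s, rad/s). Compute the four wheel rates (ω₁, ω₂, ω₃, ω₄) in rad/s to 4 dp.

(11.6000, -21.6000, -10.4000, 0.4000)

k = lx + ly = 0.2 + 0.15 = 0.3500;  k·ωz = 0.3500·-0.8 = -0.2800
ω₁ (FL) = (vx − vy − k·ωz)/r = 0.5800/0.05 = 11.6000
ω₂ (FR) = (vx + vy + k·ωz)/r = -1.0800/0.05 = -21.6000
ω₃ (RL) = (vx + vy − k·ωz)/r = -0.5200/0.05 = -10.4000
ω₄ (RR) = (vx − vy + k·ωz)/r = 0.0200/0.05 = 0.4000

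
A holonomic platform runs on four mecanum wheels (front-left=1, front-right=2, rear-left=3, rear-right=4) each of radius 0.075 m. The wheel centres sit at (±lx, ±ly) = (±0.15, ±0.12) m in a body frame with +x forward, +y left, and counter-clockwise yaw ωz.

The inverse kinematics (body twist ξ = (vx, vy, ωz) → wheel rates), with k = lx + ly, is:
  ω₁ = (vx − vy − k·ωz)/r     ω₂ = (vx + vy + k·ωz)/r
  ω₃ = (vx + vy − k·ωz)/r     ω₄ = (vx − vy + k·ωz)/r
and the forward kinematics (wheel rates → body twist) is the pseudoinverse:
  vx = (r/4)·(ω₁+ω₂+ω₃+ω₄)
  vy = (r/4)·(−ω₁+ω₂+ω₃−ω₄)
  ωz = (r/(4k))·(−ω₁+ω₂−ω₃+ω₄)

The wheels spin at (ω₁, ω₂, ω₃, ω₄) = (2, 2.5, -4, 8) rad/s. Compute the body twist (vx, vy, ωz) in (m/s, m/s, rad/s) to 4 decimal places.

k = lx + ly = 0.15 + 0.12 = 0.2700
ω₁+ω₂+ω₃+ω₄ = 8.5000  →  vx = (0.075/4)·8.5000 = 0.1594
−ω₁+ω₂+ω₃−ω₄ = -11.5000  →  vy = (0.075/4)·-11.5000 = -0.2156
−ω₁+ω₂−ω₃+ω₄ = 12.5000  →  ωz = (0.075/1.0800)·12.5000 = 0.8681

(0.1594, -0.2156, 0.8681)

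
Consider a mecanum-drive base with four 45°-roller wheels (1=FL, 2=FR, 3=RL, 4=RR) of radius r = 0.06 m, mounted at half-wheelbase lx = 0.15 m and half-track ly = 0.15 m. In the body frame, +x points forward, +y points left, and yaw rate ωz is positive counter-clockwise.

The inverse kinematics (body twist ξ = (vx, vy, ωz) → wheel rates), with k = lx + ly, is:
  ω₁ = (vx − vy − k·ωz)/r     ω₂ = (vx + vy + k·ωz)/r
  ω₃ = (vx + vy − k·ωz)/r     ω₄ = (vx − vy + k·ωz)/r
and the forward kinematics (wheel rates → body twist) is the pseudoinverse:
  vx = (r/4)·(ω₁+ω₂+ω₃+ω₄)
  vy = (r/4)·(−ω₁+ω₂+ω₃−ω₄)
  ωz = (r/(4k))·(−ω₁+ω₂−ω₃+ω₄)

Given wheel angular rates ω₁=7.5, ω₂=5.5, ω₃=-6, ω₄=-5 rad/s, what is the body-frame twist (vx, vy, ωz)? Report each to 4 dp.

k = lx + ly = 0.15 + 0.15 = 0.3000
ω₁+ω₂+ω₃+ω₄ = 2.0000  →  vx = (0.06/4)·2.0000 = 0.0300
−ω₁+ω₂+ω₃−ω₄ = -3.0000  →  vy = (0.06/4)·-3.0000 = -0.0450
−ω₁+ω₂−ω₃+ω₄ = -1.0000  →  ωz = (0.06/1.2000)·-1.0000 = -0.0500

(0.0300, -0.0450, -0.0500)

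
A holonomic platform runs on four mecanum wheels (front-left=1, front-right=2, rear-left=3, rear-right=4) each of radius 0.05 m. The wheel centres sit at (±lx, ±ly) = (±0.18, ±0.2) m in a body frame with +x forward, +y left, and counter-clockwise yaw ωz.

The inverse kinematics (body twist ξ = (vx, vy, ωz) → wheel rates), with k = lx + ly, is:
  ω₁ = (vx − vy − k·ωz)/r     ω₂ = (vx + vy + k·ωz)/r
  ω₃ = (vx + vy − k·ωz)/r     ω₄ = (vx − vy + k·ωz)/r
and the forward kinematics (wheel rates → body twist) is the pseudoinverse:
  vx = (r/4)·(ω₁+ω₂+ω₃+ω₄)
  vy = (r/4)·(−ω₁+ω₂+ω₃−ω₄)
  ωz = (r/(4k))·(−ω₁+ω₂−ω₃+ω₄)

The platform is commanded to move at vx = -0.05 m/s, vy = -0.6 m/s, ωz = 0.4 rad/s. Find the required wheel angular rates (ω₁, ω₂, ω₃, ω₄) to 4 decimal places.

(7.9600, -9.9600, -16.0400, 14.0400)

k = lx + ly = 0.18 + 0.2 = 0.3800;  k·ωz = 0.3800·0.4 = 0.1520
ω₁ (FL) = (vx − vy − k·ωz)/r = 0.3980/0.05 = 7.9600
ω₂ (FR) = (vx + vy + k·ωz)/r = -0.4980/0.05 = -9.9600
ω₃ (RL) = (vx + vy − k·ωz)/r = -0.8020/0.05 = -16.0400
ω₄ (RR) = (vx − vy + k·ωz)/r = 0.7020/0.05 = 14.0400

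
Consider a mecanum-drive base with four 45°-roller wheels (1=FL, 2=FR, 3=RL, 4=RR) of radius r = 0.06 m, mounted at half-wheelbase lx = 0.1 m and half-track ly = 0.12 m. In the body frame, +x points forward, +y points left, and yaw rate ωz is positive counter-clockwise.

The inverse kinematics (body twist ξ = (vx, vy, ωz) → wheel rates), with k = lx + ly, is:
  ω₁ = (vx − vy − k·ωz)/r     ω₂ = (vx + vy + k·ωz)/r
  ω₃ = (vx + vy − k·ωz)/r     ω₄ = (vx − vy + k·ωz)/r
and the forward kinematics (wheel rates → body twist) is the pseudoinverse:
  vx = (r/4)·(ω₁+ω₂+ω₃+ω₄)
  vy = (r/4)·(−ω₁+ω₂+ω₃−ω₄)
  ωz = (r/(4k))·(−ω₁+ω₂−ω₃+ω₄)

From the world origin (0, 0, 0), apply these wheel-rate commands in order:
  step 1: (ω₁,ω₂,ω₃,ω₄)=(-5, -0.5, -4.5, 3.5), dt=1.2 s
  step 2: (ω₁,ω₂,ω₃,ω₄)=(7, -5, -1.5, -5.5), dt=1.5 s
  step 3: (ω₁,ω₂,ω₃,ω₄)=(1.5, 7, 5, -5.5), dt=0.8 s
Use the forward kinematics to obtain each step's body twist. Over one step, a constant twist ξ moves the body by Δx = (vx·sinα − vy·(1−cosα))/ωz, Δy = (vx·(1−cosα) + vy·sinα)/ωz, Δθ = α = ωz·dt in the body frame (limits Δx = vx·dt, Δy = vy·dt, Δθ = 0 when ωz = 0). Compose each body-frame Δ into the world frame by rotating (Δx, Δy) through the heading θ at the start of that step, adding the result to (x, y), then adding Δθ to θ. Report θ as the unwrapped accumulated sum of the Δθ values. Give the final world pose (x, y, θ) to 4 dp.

(0.0667, -0.2102, -0.8864)

step 1: ξ=(vx,vy,ωz)=(-0.0975, -0.0525, 0.8523), dt=1.2 → body Δ=(-0.0681, -0.1074, 1.0227) → world pose (-0.0681, -0.1074, 1.0227)
step 2: ξ=(vx,vy,ωz)=(-0.0750, -0.1200, -1.0909), dt=1.5 → body Δ=(-0.1858, -0.0365, -1.6364) → world pose (-0.1338, -0.2850, -0.6136)
step 3: ξ=(vx,vy,ωz)=(0.1200, 0.2400, -0.3409), dt=0.8 → body Δ=(0.1208, 0.1766, -0.2727) → world pose (0.0667, -0.2102, -0.8864)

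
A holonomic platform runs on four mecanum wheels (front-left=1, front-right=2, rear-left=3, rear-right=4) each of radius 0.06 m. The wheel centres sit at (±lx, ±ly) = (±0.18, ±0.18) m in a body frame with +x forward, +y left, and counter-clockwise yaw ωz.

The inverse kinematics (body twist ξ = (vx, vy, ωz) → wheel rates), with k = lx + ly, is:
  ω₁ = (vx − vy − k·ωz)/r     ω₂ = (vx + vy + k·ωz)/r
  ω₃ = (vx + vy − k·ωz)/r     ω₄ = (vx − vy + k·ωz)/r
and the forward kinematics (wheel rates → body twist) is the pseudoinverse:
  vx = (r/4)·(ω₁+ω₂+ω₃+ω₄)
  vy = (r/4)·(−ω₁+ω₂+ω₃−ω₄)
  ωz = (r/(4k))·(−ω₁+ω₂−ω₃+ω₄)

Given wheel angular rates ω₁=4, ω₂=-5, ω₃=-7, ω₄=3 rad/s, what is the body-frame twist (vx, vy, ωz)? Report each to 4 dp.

(-0.0750, -0.2850, 0.0417)

k = lx + ly = 0.18 + 0.18 = 0.3600
ω₁+ω₂+ω₃+ω₄ = -5.0000  →  vx = (0.06/4)·-5.0000 = -0.0750
−ω₁+ω₂+ω₃−ω₄ = -19.0000  →  vy = (0.06/4)·-19.0000 = -0.2850
−ω₁+ω₂−ω₃+ω₄ = 1.0000  →  ωz = (0.06/1.4400)·1.0000 = 0.0417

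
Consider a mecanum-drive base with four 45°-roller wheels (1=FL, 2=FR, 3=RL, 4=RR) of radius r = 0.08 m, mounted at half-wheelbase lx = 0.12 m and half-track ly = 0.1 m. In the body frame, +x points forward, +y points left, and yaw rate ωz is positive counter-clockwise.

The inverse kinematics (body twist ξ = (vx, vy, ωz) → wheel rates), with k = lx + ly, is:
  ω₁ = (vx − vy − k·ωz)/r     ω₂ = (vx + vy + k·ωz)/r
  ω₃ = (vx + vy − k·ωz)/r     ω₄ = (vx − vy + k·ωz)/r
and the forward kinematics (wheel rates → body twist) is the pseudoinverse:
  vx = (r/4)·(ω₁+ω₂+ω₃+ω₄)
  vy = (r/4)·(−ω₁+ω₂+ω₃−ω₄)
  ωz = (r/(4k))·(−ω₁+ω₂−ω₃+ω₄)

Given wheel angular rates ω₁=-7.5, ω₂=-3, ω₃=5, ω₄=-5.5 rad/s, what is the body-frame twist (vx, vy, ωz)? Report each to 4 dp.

(-0.2200, 0.3000, -0.5455)

k = lx + ly = 0.12 + 0.1 = 0.2200
ω₁+ω₂+ω₃+ω₄ = -11.0000  →  vx = (0.08/4)·-11.0000 = -0.2200
−ω₁+ω₂+ω₃−ω₄ = 15.0000  →  vy = (0.08/4)·15.0000 = 0.3000
−ω₁+ω₂−ω₃+ω₄ = -6.0000  →  ωz = (0.08/0.8800)·-6.0000 = -0.5455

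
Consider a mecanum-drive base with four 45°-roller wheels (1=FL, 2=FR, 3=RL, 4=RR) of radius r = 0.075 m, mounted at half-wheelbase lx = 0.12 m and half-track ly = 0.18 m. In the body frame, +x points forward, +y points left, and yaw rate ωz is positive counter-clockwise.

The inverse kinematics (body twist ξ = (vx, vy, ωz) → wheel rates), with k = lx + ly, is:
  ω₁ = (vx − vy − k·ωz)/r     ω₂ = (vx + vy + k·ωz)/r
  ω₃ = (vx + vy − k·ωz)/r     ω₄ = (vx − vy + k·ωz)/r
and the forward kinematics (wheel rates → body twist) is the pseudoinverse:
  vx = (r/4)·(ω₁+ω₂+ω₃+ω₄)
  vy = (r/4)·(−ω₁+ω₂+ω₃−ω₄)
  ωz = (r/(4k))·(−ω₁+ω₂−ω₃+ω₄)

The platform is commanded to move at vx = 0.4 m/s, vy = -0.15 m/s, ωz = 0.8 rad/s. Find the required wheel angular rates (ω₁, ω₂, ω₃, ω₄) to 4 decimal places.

k = lx + ly = 0.12 + 0.18 = 0.3000;  k·ωz = 0.3000·0.8 = 0.2400
ω₁ (FL) = (vx − vy − k·ωz)/r = 0.3100/0.075 = 4.1333
ω₂ (FR) = (vx + vy + k·ωz)/r = 0.4900/0.075 = 6.5333
ω₃ (RL) = (vx + vy − k·ωz)/r = 0.0100/0.075 = 0.1333
ω₄ (RR) = (vx − vy + k·ωz)/r = 0.7900/0.075 = 10.5333

(4.1333, 6.5333, 0.1333, 10.5333)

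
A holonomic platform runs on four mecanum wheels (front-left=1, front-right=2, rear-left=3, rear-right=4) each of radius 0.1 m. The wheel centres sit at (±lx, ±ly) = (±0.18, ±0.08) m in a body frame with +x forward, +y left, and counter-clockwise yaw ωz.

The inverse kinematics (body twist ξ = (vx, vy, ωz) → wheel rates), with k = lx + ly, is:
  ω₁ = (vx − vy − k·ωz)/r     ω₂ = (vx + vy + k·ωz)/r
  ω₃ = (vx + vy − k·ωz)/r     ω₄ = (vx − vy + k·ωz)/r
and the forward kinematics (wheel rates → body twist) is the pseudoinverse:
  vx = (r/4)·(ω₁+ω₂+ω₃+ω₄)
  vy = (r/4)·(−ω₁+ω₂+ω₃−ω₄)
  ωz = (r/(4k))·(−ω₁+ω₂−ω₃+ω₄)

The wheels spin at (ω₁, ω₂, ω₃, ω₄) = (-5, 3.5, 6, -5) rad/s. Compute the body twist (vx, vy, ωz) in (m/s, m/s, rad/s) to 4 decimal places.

(-0.0125, 0.4875, -0.2404)

k = lx + ly = 0.18 + 0.08 = 0.2600
ω₁+ω₂+ω₃+ω₄ = -0.5000  →  vx = (0.1/4)·-0.5000 = -0.0125
−ω₁+ω₂+ω₃−ω₄ = 19.5000  →  vy = (0.1/4)·19.5000 = 0.4875
−ω₁+ω₂−ω₃+ω₄ = -2.5000  →  ωz = (0.1/1.0400)·-2.5000 = -0.2404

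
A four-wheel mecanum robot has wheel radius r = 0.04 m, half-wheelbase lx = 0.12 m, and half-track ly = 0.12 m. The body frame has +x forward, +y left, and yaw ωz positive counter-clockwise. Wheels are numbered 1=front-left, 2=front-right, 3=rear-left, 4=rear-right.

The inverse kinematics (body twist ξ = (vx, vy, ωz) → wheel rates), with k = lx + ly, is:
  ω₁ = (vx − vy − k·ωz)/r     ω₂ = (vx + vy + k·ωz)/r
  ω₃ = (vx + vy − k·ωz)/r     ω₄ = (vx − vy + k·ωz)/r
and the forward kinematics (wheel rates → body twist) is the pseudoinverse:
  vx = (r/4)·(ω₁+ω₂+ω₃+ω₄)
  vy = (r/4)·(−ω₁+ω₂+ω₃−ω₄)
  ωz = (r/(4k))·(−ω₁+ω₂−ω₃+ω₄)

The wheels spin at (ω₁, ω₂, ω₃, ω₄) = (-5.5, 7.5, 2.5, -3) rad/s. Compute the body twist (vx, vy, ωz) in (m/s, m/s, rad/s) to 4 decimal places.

(0.0150, 0.1850, 0.3125)

k = lx + ly = 0.12 + 0.12 = 0.2400
ω₁+ω₂+ω₃+ω₄ = 1.5000  →  vx = (0.04/4)·1.5000 = 0.0150
−ω₁+ω₂+ω₃−ω₄ = 18.5000  →  vy = (0.04/4)·18.5000 = 0.1850
−ω₁+ω₂−ω₃+ω₄ = 7.5000  →  ωz = (0.04/0.9600)·7.5000 = 0.3125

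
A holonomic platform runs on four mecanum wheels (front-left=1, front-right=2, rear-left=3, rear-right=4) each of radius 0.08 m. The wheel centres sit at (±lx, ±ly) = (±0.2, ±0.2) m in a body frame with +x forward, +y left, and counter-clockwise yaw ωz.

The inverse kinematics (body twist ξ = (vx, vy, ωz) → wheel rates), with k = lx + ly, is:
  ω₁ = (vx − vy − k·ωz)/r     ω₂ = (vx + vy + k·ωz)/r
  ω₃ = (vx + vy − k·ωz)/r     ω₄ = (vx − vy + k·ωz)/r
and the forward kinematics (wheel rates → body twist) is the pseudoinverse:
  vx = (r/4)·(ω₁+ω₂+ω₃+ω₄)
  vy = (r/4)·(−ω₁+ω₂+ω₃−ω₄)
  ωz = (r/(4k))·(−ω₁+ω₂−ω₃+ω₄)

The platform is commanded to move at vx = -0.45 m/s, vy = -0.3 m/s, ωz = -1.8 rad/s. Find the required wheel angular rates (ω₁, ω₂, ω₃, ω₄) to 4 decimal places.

k = lx + ly = 0.2 + 0.2 = 0.4000;  k·ωz = 0.4000·-1.8 = -0.7200
ω₁ (FL) = (vx − vy − k·ωz)/r = 0.5700/0.08 = 7.1250
ω₂ (FR) = (vx + vy + k·ωz)/r = -1.4700/0.08 = -18.3750
ω₃ (RL) = (vx + vy − k·ωz)/r = -0.0300/0.08 = -0.3750
ω₄ (RR) = (vx − vy + k·ωz)/r = -0.8700/0.08 = -10.8750

(7.1250, -18.3750, -0.3750, -10.8750)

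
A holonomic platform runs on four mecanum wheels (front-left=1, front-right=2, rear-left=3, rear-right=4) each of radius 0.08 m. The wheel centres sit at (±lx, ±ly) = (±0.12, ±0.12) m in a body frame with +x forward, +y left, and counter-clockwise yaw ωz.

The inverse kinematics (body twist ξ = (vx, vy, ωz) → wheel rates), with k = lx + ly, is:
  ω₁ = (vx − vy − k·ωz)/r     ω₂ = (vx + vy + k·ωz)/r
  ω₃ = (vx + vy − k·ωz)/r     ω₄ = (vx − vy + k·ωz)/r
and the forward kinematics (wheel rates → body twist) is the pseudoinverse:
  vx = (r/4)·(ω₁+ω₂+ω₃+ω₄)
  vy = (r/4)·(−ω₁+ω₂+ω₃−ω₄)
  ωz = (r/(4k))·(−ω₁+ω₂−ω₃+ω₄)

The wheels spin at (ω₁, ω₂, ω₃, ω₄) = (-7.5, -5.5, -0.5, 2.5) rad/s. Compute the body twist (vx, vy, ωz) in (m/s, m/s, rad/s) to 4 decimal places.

(-0.2200, -0.0200, 0.4167)

k = lx + ly = 0.12 + 0.12 = 0.2400
ω₁+ω₂+ω₃+ω₄ = -11.0000  →  vx = (0.08/4)·-11.0000 = -0.2200
−ω₁+ω₂+ω₃−ω₄ = -1.0000  →  vy = (0.08/4)·-1.0000 = -0.0200
−ω₁+ω₂−ω₃+ω₄ = 5.0000  →  ωz = (0.08/0.9600)·5.0000 = 0.4167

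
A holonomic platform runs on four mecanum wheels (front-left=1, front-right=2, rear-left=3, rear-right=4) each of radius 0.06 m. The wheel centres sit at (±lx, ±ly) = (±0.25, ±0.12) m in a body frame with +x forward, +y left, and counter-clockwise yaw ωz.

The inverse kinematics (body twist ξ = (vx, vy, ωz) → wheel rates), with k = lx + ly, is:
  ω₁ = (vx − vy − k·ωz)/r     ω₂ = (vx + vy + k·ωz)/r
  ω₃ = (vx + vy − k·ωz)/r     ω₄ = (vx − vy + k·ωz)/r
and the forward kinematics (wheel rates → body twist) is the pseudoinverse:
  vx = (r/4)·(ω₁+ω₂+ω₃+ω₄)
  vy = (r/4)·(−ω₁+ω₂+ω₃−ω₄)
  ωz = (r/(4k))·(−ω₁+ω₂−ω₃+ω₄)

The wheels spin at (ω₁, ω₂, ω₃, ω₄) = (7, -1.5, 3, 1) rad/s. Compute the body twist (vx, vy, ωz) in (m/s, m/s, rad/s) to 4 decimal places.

(0.1425, -0.0975, -0.4257)

k = lx + ly = 0.25 + 0.12 = 0.3700
ω₁+ω₂+ω₃+ω₄ = 9.5000  →  vx = (0.06/4)·9.5000 = 0.1425
−ω₁+ω₂+ω₃−ω₄ = -6.5000  →  vy = (0.06/4)·-6.5000 = -0.0975
−ω₁+ω₂−ω₃+ω₄ = -10.5000  →  ωz = (0.06/1.4800)·-10.5000 = -0.4257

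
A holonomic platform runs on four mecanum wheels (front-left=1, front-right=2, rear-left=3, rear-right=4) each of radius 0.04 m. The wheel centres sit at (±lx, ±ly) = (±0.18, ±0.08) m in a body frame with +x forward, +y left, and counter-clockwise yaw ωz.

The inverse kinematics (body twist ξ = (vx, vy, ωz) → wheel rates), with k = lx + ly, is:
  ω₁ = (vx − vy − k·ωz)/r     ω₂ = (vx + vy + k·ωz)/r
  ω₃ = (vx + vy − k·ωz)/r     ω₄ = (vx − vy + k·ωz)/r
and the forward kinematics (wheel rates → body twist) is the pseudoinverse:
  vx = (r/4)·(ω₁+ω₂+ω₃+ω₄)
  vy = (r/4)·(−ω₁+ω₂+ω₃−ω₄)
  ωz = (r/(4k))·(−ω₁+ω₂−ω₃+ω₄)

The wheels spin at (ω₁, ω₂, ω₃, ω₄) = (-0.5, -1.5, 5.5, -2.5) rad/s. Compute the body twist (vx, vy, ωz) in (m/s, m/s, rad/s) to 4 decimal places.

k = lx + ly = 0.18 + 0.08 = 0.2600
ω₁+ω₂+ω₃+ω₄ = 1.0000  →  vx = (0.04/4)·1.0000 = 0.0100
−ω₁+ω₂+ω₃−ω₄ = 7.0000  →  vy = (0.04/4)·7.0000 = 0.0700
−ω₁+ω₂−ω₃+ω₄ = -9.0000  →  ωz = (0.04/1.0400)·-9.0000 = -0.3462

(0.0100, 0.0700, -0.3462)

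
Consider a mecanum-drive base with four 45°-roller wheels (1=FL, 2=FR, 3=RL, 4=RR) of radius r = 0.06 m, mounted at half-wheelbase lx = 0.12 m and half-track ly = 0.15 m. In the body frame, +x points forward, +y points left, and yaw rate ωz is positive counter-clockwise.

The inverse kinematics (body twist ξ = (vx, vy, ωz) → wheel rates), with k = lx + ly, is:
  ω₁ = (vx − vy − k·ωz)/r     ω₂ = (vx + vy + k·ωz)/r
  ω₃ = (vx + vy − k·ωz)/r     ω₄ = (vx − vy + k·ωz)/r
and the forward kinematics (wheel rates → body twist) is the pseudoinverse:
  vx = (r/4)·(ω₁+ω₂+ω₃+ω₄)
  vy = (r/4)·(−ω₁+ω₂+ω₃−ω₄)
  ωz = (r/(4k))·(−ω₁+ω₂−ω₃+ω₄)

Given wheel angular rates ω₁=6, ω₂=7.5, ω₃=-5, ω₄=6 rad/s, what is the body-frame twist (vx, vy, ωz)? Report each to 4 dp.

(0.2175, -0.1425, 0.6944)

k = lx + ly = 0.12 + 0.15 = 0.2700
ω₁+ω₂+ω₃+ω₄ = 14.5000  →  vx = (0.06/4)·14.5000 = 0.2175
−ω₁+ω₂+ω₃−ω₄ = -9.5000  →  vy = (0.06/4)·-9.5000 = -0.1425
−ω₁+ω₂−ω₃+ω₄ = 12.5000  →  ωz = (0.06/1.0800)·12.5000 = 0.6944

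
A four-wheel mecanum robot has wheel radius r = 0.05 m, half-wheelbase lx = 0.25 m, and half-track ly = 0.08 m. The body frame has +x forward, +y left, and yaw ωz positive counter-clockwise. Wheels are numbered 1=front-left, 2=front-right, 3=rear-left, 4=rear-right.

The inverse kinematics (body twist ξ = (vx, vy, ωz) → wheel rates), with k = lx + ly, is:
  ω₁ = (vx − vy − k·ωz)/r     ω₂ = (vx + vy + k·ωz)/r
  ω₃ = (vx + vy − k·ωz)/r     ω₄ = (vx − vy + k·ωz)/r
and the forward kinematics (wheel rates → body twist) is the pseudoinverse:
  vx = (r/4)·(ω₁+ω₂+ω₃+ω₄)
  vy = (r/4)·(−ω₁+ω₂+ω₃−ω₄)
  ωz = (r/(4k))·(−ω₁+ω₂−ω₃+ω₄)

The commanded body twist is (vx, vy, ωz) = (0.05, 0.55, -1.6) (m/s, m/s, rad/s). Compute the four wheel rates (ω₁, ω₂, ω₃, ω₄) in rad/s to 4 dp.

(0.5600, 1.4400, 22.5600, -20.5600)

k = lx + ly = 0.25 + 0.08 = 0.3300;  k·ωz = 0.3300·-1.6 = -0.5280
ω₁ (FL) = (vx − vy − k·ωz)/r = 0.0280/0.05 = 0.5600
ω₂ (FR) = (vx + vy + k·ωz)/r = 0.0720/0.05 = 1.4400
ω₃ (RL) = (vx + vy − k·ωz)/r = 1.1280/0.05 = 22.5600
ω₄ (RR) = (vx − vy + k·ωz)/r = -1.0280/0.05 = -20.5600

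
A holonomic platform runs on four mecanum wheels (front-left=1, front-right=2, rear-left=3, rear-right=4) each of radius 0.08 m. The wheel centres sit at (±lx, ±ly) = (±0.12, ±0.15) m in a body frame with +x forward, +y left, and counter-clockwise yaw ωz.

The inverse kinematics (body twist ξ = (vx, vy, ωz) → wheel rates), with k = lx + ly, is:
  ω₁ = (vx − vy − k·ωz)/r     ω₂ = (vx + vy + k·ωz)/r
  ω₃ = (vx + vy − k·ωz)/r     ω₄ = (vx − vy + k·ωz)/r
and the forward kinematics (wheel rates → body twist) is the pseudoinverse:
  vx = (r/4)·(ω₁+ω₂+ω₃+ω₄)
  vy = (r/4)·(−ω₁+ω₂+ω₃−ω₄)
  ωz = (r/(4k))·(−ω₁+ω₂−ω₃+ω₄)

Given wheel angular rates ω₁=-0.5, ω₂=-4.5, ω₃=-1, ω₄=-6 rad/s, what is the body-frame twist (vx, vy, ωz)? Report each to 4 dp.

k = lx + ly = 0.12 + 0.15 = 0.2700
ω₁+ω₂+ω₃+ω₄ = -12.0000  →  vx = (0.08/4)·-12.0000 = -0.2400
−ω₁+ω₂+ω₃−ω₄ = 1.0000  →  vy = (0.08/4)·1.0000 = 0.0200
−ω₁+ω₂−ω₃+ω₄ = -9.0000  →  ωz = (0.08/1.0800)·-9.0000 = -0.6667

(-0.2400, 0.0200, -0.6667)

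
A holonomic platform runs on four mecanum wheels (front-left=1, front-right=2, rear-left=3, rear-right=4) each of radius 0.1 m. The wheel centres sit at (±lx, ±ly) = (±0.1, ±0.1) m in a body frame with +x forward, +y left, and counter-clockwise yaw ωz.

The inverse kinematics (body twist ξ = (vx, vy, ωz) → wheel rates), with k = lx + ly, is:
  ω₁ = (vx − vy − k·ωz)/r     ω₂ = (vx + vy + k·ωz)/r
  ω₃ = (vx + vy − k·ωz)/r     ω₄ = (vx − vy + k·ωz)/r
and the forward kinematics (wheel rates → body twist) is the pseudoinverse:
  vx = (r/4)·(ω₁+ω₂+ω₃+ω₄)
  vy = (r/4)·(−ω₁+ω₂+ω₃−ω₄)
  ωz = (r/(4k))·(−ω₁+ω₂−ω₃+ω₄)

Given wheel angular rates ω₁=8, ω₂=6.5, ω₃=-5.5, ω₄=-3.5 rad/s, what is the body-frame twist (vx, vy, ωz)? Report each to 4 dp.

(0.1375, -0.0875, 0.0625)

k = lx + ly = 0.1 + 0.1 = 0.2000
ω₁+ω₂+ω₃+ω₄ = 5.5000  →  vx = (0.1/4)·5.5000 = 0.1375
−ω₁+ω₂+ω₃−ω₄ = -3.5000  →  vy = (0.1/4)·-3.5000 = -0.0875
−ω₁+ω₂−ω₃+ω₄ = 0.5000  →  ωz = (0.1/0.8000)·0.5000 = 0.0625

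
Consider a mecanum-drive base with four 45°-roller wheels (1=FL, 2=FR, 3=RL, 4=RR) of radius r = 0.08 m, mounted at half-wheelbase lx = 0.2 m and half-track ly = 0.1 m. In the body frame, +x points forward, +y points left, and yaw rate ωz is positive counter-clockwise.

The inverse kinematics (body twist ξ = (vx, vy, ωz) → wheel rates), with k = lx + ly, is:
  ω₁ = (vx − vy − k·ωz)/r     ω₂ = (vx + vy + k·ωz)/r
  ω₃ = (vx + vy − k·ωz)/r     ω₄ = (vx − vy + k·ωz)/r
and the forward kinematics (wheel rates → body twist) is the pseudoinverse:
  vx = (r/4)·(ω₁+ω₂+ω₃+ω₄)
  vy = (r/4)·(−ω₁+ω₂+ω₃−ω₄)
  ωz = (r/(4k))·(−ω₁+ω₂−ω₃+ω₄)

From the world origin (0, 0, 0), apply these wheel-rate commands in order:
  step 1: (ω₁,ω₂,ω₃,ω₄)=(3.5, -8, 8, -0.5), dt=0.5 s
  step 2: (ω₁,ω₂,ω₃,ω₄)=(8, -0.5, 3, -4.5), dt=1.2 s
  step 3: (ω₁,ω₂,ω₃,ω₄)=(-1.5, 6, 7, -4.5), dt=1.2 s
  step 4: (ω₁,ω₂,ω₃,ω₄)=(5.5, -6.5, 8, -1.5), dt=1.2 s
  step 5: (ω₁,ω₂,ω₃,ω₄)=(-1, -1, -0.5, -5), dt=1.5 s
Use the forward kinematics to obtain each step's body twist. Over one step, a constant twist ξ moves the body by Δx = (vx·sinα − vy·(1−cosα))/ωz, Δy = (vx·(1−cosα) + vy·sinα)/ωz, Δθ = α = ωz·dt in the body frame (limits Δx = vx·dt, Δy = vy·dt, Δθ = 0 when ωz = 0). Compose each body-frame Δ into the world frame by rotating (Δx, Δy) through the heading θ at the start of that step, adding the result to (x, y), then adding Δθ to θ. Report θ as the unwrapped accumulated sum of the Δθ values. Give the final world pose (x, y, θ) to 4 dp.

(0.2092, -0.7575, -4.4367)

step 1: ξ=(vx,vy,ωz)=(0.0600, -0.0600, -1.3333), dt=0.5 → body Δ=(0.0182, -0.0375, -0.6667) → world pose (0.0182, -0.0375, -0.6667)
step 2: ξ=(vx,vy,ωz)=(0.1200, -0.0200, -1.0667), dt=1.2 → body Δ=(0.0944, -0.0982, -1.2800) → world pose (0.0317, -0.1730, -1.9467)
step 3: ξ=(vx,vy,ωz)=(0.1400, 0.3800, -0.2667), dt=1.2 → body Δ=(0.2375, 0.4216, -0.3200) → world pose (0.3366, -0.5487, -2.2667)
step 4: ξ=(vx,vy,ωz)=(0.1100, -0.0500, -1.4333), dt=1.2 → body Δ=(0.0358, -0.1226, -1.7200) → world pose (0.2196, -0.4976, -3.9867)
step 5: ξ=(vx,vy,ωz)=(-0.1500, 0.0900, -0.3000), dt=1.5 → body Δ=(-0.1876, 0.1803, -0.4500) → world pose (0.2092, -0.7575, -4.4367)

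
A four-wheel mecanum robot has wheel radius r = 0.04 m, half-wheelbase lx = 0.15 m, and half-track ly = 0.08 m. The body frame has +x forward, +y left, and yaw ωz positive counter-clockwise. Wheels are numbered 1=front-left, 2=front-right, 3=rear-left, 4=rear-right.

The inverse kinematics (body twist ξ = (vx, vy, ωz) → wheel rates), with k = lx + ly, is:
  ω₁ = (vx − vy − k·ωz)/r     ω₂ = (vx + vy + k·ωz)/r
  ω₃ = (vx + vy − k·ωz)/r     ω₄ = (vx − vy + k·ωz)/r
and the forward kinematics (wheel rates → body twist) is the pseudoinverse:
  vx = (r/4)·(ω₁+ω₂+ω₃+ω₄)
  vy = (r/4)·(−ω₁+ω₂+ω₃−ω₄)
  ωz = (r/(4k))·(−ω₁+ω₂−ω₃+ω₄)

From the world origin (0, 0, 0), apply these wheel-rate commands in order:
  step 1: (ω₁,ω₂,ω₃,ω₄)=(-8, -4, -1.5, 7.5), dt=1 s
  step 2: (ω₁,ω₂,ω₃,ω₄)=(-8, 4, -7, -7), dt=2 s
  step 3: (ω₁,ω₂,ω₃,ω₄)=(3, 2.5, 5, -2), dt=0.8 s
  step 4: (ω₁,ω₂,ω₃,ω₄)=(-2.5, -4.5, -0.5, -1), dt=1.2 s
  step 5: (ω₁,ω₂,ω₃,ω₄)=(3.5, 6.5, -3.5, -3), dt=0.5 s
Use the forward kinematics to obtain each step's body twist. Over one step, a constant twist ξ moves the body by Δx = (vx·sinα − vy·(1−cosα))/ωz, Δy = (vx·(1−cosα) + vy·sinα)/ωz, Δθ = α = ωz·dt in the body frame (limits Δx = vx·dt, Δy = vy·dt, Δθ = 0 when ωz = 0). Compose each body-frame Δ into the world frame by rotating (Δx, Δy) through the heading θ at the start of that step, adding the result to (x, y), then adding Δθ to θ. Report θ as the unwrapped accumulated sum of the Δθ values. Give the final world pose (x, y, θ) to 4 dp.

step 1: ξ=(vx,vy,ωz)=(-0.0600, -0.0500, 0.5652), dt=1.0 → body Δ=(-0.0431, -0.0639, 0.5652) → world pose (-0.0431, -0.0639, 0.5652)
step 2: ξ=(vx,vy,ωz)=(-0.1800, 0.1200, 0.5217), dt=2.0 → body Δ=(-0.4124, 0.0274, 1.0435) → world pose (-0.4060, -0.2617, 1.6087)
step 3: ξ=(vx,vy,ωz)=(0.0850, 0.0650, -0.3261), dt=0.8 → body Δ=(0.0740, 0.0426, -0.2609) → world pose (-0.4514, -0.1893, 1.3478)
step 4: ξ=(vx,vy,ωz)=(-0.0850, -0.0150, -0.1087), dt=1.2 → body Δ=(-0.1029, -0.0113, -0.1304) → world pose (-0.4631, -0.2922, 1.2174)
step 5: ξ=(vx,vy,ωz)=(0.0350, 0.0250, 0.1522), dt=0.5 → body Δ=(0.0170, 0.0132, 0.0761) → world pose (-0.4696, -0.2717, 1.2935)

(-0.4696, -0.2717, 1.2935)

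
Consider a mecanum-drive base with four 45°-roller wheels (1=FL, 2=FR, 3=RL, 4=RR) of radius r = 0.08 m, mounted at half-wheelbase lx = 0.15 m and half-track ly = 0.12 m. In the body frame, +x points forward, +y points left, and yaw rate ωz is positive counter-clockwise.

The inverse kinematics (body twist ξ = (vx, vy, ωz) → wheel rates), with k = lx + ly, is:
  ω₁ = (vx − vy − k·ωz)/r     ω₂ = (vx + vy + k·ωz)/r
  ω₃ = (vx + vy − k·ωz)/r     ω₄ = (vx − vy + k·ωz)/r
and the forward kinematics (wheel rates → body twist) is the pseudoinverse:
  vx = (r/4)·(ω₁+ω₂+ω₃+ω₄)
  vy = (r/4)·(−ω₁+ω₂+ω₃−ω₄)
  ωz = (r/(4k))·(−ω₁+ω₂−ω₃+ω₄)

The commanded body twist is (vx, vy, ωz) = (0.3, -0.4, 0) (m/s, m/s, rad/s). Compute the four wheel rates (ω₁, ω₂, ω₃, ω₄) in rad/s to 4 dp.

k = lx + ly = 0.15 + 0.12 = 0.2700;  k·ωz = 0.2700·0 = 0.0000
ω₁ (FL) = (vx − vy − k·ωz)/r = 0.7000/0.08 = 8.7500
ω₂ (FR) = (vx + vy + k·ωz)/r = -0.1000/0.08 = -1.2500
ω₃ (RL) = (vx + vy − k·ωz)/r = -0.1000/0.08 = -1.2500
ω₄ (RR) = (vx − vy + k·ωz)/r = 0.7000/0.08 = 8.7500

(8.7500, -1.2500, -1.2500, 8.7500)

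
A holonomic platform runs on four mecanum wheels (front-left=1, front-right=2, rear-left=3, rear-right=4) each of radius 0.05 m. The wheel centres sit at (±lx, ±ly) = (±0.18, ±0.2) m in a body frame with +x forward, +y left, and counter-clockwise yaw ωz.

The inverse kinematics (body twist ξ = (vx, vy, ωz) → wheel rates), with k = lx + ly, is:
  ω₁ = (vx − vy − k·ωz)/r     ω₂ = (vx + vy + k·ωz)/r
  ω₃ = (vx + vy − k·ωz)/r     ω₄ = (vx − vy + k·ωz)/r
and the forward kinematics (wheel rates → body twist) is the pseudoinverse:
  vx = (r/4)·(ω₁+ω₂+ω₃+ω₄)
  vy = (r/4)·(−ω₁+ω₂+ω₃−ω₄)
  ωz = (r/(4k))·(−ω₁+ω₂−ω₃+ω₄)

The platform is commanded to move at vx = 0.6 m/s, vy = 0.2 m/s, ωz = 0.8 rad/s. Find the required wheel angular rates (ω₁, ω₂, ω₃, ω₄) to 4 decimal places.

(1.9200, 22.0800, 9.9200, 14.0800)

k = lx + ly = 0.18 + 0.2 = 0.3800;  k·ωz = 0.3800·0.8 = 0.3040
ω₁ (FL) = (vx − vy − k·ωz)/r = 0.0960/0.05 = 1.9200
ω₂ (FR) = (vx + vy + k·ωz)/r = 1.1040/0.05 = 22.0800
ω₃ (RL) = (vx + vy − k·ωz)/r = 0.4960/0.05 = 9.9200
ω₄ (RR) = (vx − vy + k·ωz)/r = 0.7040/0.05 = 14.0800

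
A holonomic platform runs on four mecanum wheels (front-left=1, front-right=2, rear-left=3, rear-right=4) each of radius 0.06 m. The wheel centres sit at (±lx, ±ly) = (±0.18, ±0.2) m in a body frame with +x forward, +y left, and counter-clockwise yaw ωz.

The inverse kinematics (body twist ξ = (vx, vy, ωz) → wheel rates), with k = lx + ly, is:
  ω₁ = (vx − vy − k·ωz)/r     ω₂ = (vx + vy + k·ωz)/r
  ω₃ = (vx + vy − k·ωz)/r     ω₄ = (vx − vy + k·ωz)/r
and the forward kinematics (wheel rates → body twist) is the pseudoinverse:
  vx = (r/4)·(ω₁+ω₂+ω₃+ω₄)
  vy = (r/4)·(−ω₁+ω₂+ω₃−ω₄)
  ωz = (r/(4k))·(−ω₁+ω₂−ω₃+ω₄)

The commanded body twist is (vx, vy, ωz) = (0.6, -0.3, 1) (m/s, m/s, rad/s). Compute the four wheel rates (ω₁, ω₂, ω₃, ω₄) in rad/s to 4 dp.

(8.6667, 11.3333, -1.3333, 21.3333)

k = lx + ly = 0.18 + 0.2 = 0.3800;  k·ωz = 0.3800·1 = 0.3800
ω₁ (FL) = (vx − vy − k·ωz)/r = 0.5200/0.06 = 8.6667
ω₂ (FR) = (vx + vy + k·ωz)/r = 0.6800/0.06 = 11.3333
ω₃ (RL) = (vx + vy − k·ωz)/r = -0.0800/0.06 = -1.3333
ω₄ (RR) = (vx − vy + k·ωz)/r = 1.2800/0.06 = 21.3333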